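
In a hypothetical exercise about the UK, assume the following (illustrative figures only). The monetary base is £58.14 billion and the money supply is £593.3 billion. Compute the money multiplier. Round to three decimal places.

10.205

The money multiplier is m = M / MB = 593.3 / 58.14 ≈ 10.20468.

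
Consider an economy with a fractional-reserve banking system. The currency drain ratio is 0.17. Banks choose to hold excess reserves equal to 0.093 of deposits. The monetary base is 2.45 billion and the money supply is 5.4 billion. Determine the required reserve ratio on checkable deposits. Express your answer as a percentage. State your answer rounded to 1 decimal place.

26.8%

Using m = M/MB = 5.4/2.45 ≈ 2.204082. Since m = (1 + c)/(c + rr + e), the denominator satisfies c + rr + e = (1 + c)/m = (1 + 0.17) / 2.204082 ≈ 0.530833.
With c = 0.17 and e = 0.093, the required reserve ratio on checkable deposits is 0.530833 − 0.17 − 0.093 = 0.267833.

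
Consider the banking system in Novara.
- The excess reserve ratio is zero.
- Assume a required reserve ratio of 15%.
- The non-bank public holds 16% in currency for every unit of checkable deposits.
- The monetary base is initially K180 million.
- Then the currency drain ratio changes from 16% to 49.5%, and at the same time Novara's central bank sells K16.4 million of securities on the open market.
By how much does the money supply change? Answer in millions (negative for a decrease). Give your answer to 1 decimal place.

-294.4 million

Before: m₁ = (1 + 0.16) / (0.15 + 0.16) ≈ 3.74194, MB₁ = 180, so M₁ = 3.74194 × 180 = 673.5492 million.
After: m₂ = (1 + 0.495) / (0.15 + 0.495) ≈ 2.31783, MB₂ = 180 − 16.4 = 163.6, so M₂ = 2.31783 × 163.6 ≈ 379.197 million.
ΔM = M₂ − M₁ = 379.197 − 673.5492 = -294.3522 million.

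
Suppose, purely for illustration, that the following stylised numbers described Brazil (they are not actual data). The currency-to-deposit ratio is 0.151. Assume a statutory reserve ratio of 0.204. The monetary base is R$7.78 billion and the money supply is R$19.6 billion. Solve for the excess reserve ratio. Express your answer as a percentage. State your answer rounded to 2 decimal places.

Using m = M/MB = 19.6/7.78 ≈ 2.519280. Since m = (1 + c)/(c + rr + e), the denominator satisfies c + rr + e = (1 + c)/m = (1 + 0.151) / 2.519280 ≈ 0.456877.
With c = 0.151 and rr = 0.204, the excess reserve ratio is 0.456877 − 0.151 − 0.204 = 0.101877.

10.19%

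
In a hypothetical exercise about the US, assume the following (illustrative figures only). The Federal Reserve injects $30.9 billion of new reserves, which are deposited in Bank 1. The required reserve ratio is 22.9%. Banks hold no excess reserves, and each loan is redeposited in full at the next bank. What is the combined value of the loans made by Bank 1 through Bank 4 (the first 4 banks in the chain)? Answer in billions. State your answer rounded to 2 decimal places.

$67.27 billion

Bank i lends (1 − rr)^i of the original deposit: Bank 1 lends 30.9·0.7710 = 23.8239, Bank 2 lends 30.9·0.7710² ≈ 18.3682, and so on.
Summing a geometric series: total = 30.9·[0.7710·(1 − 0.7710^4) / (1 − 0.7710)] ≈ 67.2729 billion.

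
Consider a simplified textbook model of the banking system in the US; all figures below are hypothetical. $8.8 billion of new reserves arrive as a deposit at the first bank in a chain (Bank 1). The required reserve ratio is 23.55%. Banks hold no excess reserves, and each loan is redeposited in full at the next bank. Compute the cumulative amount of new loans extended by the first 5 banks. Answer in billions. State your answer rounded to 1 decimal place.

Bank i lends (1 − rr)^i of the original deposit: Bank 1 lends 8.8·0.7645 = 6.7276, Bank 2 lends 8.8·0.7645² ≈ 5.1433, and so on.
Summing a geometric series: total = 8.8·[0.7645·(1 − 0.7645^5) / (1 − 0.7645)] ≈ 21.1070 billion.

$21.1 billion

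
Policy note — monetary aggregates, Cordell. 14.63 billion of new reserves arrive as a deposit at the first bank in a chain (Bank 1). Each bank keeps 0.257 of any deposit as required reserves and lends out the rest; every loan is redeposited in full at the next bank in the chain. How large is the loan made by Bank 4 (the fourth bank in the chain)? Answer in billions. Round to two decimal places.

4.46 billion

Each bank lends a fraction (1 − rr) = 0.7430 of the deposit it receives, so Bank 4 receives 14.63·0.7430^3 and lends 14.63·0.7430^4 ≈ 4.4586 billion.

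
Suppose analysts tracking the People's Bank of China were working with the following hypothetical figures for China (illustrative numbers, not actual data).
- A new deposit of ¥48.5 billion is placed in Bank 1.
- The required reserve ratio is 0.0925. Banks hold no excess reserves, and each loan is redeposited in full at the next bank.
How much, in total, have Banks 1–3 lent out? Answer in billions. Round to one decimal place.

¥120.2 billion

Bank i lends (1 − rr)^i of the original deposit: Bank 1 lends 48.5·0.9075 ≈ 44.0138, Bank 2 lends 48.5·0.9075² ≈ 39.9425, and so on.
Summing a geometric series: total = 48.5·[0.9075·(1 − 0.9075^3) / (1 − 0.9075)] ≈ 120.2040 billion.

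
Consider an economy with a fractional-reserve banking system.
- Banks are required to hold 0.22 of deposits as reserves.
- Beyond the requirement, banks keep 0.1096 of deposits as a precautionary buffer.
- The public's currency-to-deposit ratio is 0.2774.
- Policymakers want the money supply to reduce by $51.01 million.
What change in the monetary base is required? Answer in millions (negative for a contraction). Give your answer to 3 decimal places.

The money multiplier is m = (1 + c) / (rr + e + c) = (1 + 0.2774) / (0.22 + 0.1096 + 0.2774) ≈ 2.104448.
ΔMB = ΔM / m = (−51.01) / 2.104448 ≈ -24.2391 million.

-24.239 million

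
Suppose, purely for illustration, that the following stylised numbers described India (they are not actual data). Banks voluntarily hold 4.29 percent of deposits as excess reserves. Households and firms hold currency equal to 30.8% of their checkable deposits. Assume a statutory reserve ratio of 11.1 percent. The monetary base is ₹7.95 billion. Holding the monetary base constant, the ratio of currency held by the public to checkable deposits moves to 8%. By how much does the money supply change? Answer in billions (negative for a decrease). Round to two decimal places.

Initially m₁ = (1 + 0.308) / (0.111 + 0.0429 + 0.308) ≈ 2.8318, so M₁ = 2.8318 × 7.95 ≈ 22.5128 billion.
After the change m₂ = (1 + 0.08) / (0.111 + 0.0429 + 0.08) ≈ 4.6174, so M₂ = 4.6174 × 7.95 ≈ 36.7083 billion.
ΔM = M₂ − M₁ = 36.7083 − 22.5128 = 14.1955 billion.

₹14.20 billion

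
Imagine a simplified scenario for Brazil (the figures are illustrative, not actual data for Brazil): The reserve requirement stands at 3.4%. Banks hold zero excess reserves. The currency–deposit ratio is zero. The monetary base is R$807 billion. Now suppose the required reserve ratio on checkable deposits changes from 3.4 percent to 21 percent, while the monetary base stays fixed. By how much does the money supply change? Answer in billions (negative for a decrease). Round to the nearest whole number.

-19892 billion

Initially m₁ = 1 / (0.034) ≈ 29.4118, so M₁ = 29.4118 × 807 = 23735.3226 billion.
After the change m₂ = 1 / (0.21) ≈ 4.7619, so M₂ = 4.7619 × 807 = 3842.8533 billion.
ΔM = M₂ − M₁ = 3842.8533 − 23735.3226 = -19892.4693 billion.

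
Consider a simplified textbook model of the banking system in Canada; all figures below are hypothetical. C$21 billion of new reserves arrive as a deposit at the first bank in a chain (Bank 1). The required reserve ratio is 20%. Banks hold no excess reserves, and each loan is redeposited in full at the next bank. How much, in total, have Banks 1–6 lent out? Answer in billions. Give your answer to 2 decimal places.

Bank i lends (1 − rr)^i of the original deposit: Bank 1 lends 21·0.8000 = 16.8000, Bank 2 lends 21·0.8000² = 13.4400, and so on.
Summing a geometric series: total = 21·[0.8000·(1 − 0.8000^6) / (1 − 0.8000)] ≈ 61.9799 billion.

C$61.98 billion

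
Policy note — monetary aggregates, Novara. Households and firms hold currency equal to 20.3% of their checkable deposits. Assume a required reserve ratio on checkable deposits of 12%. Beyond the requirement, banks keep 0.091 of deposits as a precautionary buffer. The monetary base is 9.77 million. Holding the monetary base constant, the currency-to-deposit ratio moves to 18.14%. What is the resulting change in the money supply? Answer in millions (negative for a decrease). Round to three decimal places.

Initially m₁ = (1 + 0.203) / (0.12 + 0.091 + 0.203) ≈ 2.90580, so M₁ = 2.90580 × 9.77 ≈ 28.3897 million.
After the change m₂ = (1 + 0.1814) / (0.12 + 0.091 + 0.1814) ≈ 3.01070, so M₂ = 3.01070 × 9.77 ≈ 29.4145 million.
ΔM = M₂ − M₁ = 29.4145 − 28.3897 = 1.0248 million.

1.025 million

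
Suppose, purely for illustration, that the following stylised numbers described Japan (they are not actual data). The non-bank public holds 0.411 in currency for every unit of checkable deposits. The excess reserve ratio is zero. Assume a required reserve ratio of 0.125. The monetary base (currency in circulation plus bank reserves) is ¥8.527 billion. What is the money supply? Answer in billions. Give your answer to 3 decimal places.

¥22.447 billion

The money multiplier is m = (1 + c) / (rr + c) = (1 + 0.411) / (0.125 + 0.411) ≈ 2.63246.
So M = m × MB = 2.63246 × 8.527 ≈ 22.447 billion.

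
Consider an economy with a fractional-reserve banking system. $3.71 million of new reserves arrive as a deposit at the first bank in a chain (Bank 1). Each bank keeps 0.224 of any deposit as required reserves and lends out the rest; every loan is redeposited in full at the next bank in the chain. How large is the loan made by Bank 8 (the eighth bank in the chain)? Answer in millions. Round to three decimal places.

$0.488 million

Each bank lends a fraction (1 − rr) = 0.7760 of the deposit it receives, so Bank 8 receives 3.71·0.7760^7 and lends 3.71·0.7760^8 ≈ 0.4878 million.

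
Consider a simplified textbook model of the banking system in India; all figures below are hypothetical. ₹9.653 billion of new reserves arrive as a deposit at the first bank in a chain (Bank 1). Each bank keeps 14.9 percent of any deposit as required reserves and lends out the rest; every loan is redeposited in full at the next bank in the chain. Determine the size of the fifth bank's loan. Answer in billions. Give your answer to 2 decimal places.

Each bank lends a fraction (1 − rr) = 0.8510 of the deposit it receives, so Bank 5 receives 9.653·0.8510^4 and lends 9.653·0.8510^5 ≈ 4.3083 billion.

₹4.31 billion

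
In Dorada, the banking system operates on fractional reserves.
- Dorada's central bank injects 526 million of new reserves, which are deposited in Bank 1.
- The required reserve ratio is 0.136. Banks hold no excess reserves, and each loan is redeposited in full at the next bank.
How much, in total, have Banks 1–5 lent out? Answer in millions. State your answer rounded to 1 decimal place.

1732.7 million

Bank i lends (1 − rr)^i of the original deposit: Bank 1 lends 526·0.8640 = 454.4640, Bank 2 lends 526·0.8640² ≈ 392.6569, and so on.
Summing a geometric series: total = 526·[0.8640·(1 − 0.8640^5) / (1 − 0.8640)] ≈ 1732.7462 million.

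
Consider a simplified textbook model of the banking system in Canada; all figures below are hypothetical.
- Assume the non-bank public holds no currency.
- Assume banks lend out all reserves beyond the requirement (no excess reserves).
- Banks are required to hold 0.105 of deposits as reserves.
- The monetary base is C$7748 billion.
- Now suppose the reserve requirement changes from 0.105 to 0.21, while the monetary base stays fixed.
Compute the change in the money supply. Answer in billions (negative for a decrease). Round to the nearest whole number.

Initially m₁ = 1 / (0.105) ≈ 9.52381, so M₁ = 9.52381 × 7748 ≈ 73790.4799 billion.
After the change m₂ = 1 / (0.21) ≈ 4.76190, so M₂ = 4.76190 × 7748 = 36895.2012 billion.
ΔM = M₂ − M₁ = 36895.2012 − 73790.4799 = -36895.2787 billion.

-36895 billion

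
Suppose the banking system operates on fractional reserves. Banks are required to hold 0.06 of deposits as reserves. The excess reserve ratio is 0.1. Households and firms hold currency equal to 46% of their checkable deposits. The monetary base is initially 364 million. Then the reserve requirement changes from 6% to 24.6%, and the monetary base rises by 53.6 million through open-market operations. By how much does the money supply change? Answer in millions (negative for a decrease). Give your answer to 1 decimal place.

-100.7 million

Before: m₁ = (1 + 0.46) / (0.06 + 0.1 + 0.46) ≈ 2.35484, MB₁ = 364, so M₁ = 2.35484 × 364 ≈ 857.1618 million.
After: m₂ = (1 + 0.46) / (0.246 + 0.1 + 0.46) ≈ 1.81141, MB₂ = 364 + 53.6 = 417.6, so M₂ = 1.81141 × 417.6 ≈ 756.4448 million.
ΔM = M₂ − M₁ = 756.4448 − 857.1618 = -100.717 million.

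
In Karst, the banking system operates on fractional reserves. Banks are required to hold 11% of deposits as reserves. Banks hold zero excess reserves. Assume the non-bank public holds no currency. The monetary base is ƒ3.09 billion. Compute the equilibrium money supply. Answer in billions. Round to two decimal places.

With no currency drain or excess reserves, the money multiplier is m = 1/rr = 1/0.11 ≈ 9.0909.
Money supply M = m × MB = 9.0909 × 3.09 ≈ 28.0909 billion.

ƒ28.09 billion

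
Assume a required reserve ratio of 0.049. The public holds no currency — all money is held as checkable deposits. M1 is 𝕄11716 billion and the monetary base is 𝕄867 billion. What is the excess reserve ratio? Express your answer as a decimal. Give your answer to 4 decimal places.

0.0250

Using m = M/MB = 11716/867 ≈ 13.513264. Since m = (1 + c)/(c + rr + e), the denominator satisfies c + rr + e = (1 + c)/m = (1 + 0) / 13.513264 ≈ 0.074001.
With c = 0 and rr = 0.049, the excess reserve ratio is 0.074001 − 0 − 0.049 = 0.025001.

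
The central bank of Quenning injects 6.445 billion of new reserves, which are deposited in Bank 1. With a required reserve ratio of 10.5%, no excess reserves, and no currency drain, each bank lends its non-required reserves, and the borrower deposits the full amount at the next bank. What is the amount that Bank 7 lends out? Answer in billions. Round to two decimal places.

Each bank lends a fraction (1 − rr) = 0.8950 of the deposit it receives, so Bank 7 receives 6.445·0.8950^6 and lends 6.445·0.8950^7 ≈ 2.9647 billion.

2.96 billion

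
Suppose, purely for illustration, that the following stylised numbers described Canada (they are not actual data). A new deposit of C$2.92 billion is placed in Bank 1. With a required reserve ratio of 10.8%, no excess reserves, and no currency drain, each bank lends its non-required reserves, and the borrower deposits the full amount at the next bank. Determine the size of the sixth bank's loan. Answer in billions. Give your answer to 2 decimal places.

Each bank lends a fraction (1 − rr) = 0.8920 of the deposit it receives, so Bank 6 receives 2.92·0.8920^5 and lends 2.92·0.8920^6 ≈ 1.4709 billion.

C$1.47 billion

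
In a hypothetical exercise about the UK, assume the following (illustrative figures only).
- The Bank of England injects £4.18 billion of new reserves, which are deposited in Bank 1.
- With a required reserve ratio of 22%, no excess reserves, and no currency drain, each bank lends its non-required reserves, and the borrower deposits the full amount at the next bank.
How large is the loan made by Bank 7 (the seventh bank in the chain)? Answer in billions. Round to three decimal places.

£0.734 billion

Each bank lends a fraction (1 − rr) = 0.7800 of the deposit it receives, so Bank 7 receives 4.18·0.7800^6 and lends 4.18·0.7800^7 ≈ 0.7342 billion.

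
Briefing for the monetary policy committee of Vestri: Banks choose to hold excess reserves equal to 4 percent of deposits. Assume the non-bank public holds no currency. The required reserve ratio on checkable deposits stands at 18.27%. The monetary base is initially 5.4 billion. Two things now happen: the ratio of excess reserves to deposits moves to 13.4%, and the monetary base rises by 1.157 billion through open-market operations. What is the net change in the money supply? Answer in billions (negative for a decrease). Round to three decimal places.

Before: m₁ = 1 / (0.1827 + 0.04) ≈ 4.49035, MB₁ = 5.4, so M₁ = 4.49035 × 5.4 ≈ 24.2479 billion.
After: m₂ = 1 / (0.1827 + 0.134) ≈ 3.15756, MB₂ = 5.4 + 1.157 = 6.557, so M₂ = 3.15756 × 6.557 ≈ 20.7041 billion.
ΔM = M₂ − M₁ = 20.7041 − 24.2479 = -3.5438 billion.

-3.544 billion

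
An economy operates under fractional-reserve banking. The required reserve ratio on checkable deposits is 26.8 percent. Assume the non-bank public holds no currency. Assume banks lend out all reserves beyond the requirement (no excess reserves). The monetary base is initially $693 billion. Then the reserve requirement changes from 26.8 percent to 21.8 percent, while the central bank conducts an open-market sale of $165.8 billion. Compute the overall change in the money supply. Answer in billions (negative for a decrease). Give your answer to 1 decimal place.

Before: m₁ = 1 / (0.268) ≈ 3.73134, MB₁ = 693, so M₁ = 3.73134 × 693 ≈ 2585.8186 billion.
After: m₂ = 1 / (0.218) ≈ 4.58716, MB₂ = 693 − 165.8 = 527.2, so M₂ = 4.58716 × 527.2 ≈ 2418.3508 billion.
ΔM = M₂ − M₁ = 2418.3508 − 2585.8186 = -167.4678 billion.

-167.5 billion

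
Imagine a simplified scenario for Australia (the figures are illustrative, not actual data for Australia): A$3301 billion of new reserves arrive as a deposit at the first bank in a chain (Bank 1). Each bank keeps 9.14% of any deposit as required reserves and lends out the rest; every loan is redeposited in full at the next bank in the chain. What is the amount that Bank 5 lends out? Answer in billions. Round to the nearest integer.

Each bank lends a fraction (1 − rr) = 0.9086 of the deposit it receives, so Bank 5 receives 3301·0.9086^4 and lends 3301·0.9086^5 ≈ 2044.1332 billion.

A$2044 billion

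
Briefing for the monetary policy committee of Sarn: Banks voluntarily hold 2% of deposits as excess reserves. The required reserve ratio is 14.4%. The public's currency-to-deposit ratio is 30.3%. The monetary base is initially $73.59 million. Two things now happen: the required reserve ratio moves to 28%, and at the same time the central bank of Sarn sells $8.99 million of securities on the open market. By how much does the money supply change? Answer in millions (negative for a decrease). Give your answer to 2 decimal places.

-65.74 million

Before: m₁ = (1 + 0.303) / (0.144 + 0.02 + 0.303) ≈ 2.79015, MB₁ = 73.59, so M₁ = 2.79015 × 73.59 ≈ 205.3271 million.
After: m₂ = (1 + 0.303) / (0.28 + 0.02 + 0.303) ≈ 2.16086, MB₂ = 73.59 − 8.99 = 64.6, so M₂ = 2.16086 × 64.6 ≈ 139.5916 million.
ΔM = M₂ − M₁ = 139.5916 − 205.3271 = -65.7355 million.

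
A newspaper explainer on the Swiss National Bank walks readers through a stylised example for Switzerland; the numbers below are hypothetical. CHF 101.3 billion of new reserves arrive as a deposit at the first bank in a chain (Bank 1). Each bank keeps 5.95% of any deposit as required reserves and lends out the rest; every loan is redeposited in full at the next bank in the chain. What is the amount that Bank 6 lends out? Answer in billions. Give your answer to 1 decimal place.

CHF 70.1 billion

Each bank lends a fraction (1 − rr) = 0.9405 of the deposit it receives, so Bank 6 receives 101.3·0.9405^5 and lends 101.3·0.9405^6 ≈ 70.1071 billion.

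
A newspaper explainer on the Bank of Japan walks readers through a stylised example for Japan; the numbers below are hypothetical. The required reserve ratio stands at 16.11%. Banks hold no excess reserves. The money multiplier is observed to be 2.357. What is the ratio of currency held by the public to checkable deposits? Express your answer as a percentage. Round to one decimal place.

Using m = 2.357. From m = (1 + c)/(c + rr + e), rearranging gives 1 + c = m·(c + rr + e), so c·(1 − m) = m·(rr + e) − 1.
Hence c = [m·(rr + e) − 1]/(1 − m) = [2.357 × (0.1611 + 0) − 1] / (1 − 2.357) ≈ 0.457102.

45.7%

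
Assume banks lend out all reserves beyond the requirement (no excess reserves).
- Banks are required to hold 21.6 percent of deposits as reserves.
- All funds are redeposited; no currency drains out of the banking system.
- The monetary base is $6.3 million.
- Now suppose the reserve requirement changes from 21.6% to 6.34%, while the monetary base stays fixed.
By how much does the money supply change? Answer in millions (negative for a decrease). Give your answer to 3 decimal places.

$70.202 million

Initially m₁ = 1 / (0.216) ≈ 4.62963, so M₁ = 4.62963 × 6.3 ≈ 29.1667 million.
After the change m₂ = 1 / (0.0634) ≈ 15.77287, so M₂ = 15.77287 × 6.3 ≈ 99.3691 million.
ΔM = M₂ − M₁ = 99.3691 − 29.1667 = 70.2024 million.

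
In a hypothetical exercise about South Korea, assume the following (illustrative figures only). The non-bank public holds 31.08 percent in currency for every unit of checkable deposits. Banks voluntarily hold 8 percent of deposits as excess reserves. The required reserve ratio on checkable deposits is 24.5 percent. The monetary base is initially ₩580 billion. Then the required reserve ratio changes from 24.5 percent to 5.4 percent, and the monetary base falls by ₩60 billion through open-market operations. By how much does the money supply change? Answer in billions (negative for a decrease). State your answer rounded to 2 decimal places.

Before: m₁ = (1 + 0.3108) / (0.245 + 0.08 + 0.3108) ≈ 2.061655, MB₁ = 580, so M₁ = 2.061655 × 580 = 1195.7599 billion.
After: m₂ = (1 + 0.3108) / (0.054 + 0.08 + 0.3108) ≈ 2.946942, MB₂ = 580 − 60 = 520, so M₂ = 2.946942 × 520 ≈ 1532.4098 billion.
ΔM = M₂ − M₁ = 1532.4098 − 1195.7599 = 336.6499 billion.

₩336.65 billion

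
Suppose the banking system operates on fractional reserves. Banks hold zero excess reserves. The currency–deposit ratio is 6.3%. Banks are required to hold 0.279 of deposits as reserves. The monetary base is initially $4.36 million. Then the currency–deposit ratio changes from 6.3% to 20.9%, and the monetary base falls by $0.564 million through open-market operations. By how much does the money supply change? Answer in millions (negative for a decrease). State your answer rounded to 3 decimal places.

Before: m₁ = (1 + 0.063) / (0.279 + 0.063) ≈ 3.10819, MB₁ = 4.36, so M₁ = 3.10819 × 4.36 ≈ 13.5517 million.
After: m₂ = (1 + 0.209) / (0.279 + 0.209) ≈ 2.47746, MB₂ = 4.36 − 0.564 = 3.796, so M₂ = 2.47746 × 3.796 ≈ 9.4044 million.
ΔM = M₂ − M₁ = 9.4044 − 13.5517 = -4.1473 million.

-4.147 million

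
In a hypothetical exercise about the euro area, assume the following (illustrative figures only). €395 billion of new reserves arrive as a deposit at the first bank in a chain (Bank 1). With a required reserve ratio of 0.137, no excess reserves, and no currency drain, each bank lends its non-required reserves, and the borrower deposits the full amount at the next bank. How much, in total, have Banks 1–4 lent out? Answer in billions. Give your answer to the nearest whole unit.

Bank i lends (1 − rr)^i of the original deposit: Bank 1 lends 395·0.8630 = 340.8850, Bank 2 lends 395·0.8630² ≈ 294.1838, and so on.
Summing a geometric series: total = 395·[0.8630·(1 − 0.8630^4) / (1 − 0.8630)] ≈ 1108.0483 billion.

€1108 billion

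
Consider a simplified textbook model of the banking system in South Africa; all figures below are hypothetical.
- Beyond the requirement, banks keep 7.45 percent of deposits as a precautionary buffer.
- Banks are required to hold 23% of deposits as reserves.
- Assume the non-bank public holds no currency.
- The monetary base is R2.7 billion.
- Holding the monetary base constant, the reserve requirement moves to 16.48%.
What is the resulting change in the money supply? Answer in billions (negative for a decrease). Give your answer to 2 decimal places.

Initially m₁ = 1 / (0.23 + 0.0745) ≈ 3.2841, so M₁ = 3.2841 × 2.7 ≈ 8.8671 billion.
After the change m₂ = 1 / (0.1648 + 0.0745) ≈ 4.1789, so M₂ = 4.1789 × 2.7 ≈ 11.283 billion.
ΔM = M₂ − M₁ = 11.283 − 8.8671 = 2.4159 billion.

R2.42 billion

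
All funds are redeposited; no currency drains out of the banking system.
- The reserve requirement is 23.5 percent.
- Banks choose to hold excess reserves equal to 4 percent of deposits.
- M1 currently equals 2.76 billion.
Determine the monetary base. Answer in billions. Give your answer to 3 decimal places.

0.759 billion

The money multiplier is m = 1 / (rr + e) = 1 / (0.235 + 0.04) ≈ 3.63636.
MB = M / m = 2.76 / 3.63636 ≈ 0.759 billion.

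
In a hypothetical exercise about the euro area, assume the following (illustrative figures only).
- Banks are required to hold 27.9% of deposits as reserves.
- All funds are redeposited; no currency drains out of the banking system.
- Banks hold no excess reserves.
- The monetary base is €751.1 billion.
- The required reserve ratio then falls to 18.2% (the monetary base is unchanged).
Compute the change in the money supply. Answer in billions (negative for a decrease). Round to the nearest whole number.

Initially m₁ = 1 / (0.279) ≈ 3.5842, so M₁ = 3.5842 × 751.1 ≈ 2692.0926 billion.
After the change m₂ = 1 / (0.182) ≈ 5.4945, so M₂ = 5.4945 × 751.1 ≈ 4126.919 billion.
ΔM = M₂ − M₁ = 4126.919 − 2692.0926 = 1434.8264 billion.

€1435 billion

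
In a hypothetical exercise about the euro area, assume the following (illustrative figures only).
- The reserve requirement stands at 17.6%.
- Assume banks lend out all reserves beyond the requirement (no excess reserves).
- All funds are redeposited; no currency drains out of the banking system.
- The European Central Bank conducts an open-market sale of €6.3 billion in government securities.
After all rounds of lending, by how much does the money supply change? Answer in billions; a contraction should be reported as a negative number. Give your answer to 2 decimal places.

The simple money multiplier is m = 1/rr = 1/0.176 ≈ 5.6818.
An open-market sale reduces the monetary base by 6.3 billion, so ΔM = m × ΔMB = 5.6818 × (−6.3) ≈ -35.7953 billion.

-35.80 billion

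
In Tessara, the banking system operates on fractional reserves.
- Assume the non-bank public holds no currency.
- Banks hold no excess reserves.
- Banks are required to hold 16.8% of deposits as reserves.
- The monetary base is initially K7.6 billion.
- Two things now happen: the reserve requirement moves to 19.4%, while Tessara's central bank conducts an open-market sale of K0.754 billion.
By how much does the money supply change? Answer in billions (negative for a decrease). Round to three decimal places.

-9.949 billion

Before: m₁ = 1 / (0.168) ≈ 5.95238, MB₁ = 7.6, so M₁ = 5.95238 × 7.6 ≈ 45.2381 billion.
After: m₂ = 1 / (0.194) ≈ 5.15464, MB₂ = 7.6 − 0.754 = 6.846, so M₂ = 5.15464 × 6.846 ≈ 35.2887 billion.
ΔM = M₂ − M₁ = 35.2887 − 45.2381 = -9.9494 billion.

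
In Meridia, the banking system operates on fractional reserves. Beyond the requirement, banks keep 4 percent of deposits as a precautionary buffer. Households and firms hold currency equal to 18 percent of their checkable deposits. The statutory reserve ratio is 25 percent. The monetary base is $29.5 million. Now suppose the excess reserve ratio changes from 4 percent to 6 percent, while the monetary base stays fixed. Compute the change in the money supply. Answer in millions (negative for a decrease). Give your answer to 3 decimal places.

-3.023 million

Initially m₁ = (1 + 0.18) / (0.25 + 0.04 + 0.18) ≈ 2.510638, so M₁ = 2.510638 × 29.5 ≈ 74.0638 million.
After the change m₂ = (1 + 0.18) / (0.25 + 0.06 + 0.18) ≈ 2.408163, so M₂ = 2.408163 × 29.5 ≈ 71.0408 million.
ΔM = M₂ − M₁ = 71.0408 − 74.0638 = -3.023 million.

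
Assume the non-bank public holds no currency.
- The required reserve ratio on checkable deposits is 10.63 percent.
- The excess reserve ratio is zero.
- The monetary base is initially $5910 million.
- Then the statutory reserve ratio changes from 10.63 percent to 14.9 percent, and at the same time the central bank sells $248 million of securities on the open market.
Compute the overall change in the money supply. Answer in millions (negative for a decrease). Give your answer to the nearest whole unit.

Before: m₁ = 1 / (0.1063) ≈ 9.40734, MB₁ = 5910, so M₁ = 9.40734 × 5910 = 55597.3794 million.
After: m₂ = 1 / (0.149) ≈ 6.71141, MB₂ = 5910 − 248 = 5662, so M₂ = 6.71141 × 5662 ≈ 38000.0034 million.
ΔM = M₂ − M₁ = 38000.0034 − 55597.3794 = -17597.376 million.

-17597 million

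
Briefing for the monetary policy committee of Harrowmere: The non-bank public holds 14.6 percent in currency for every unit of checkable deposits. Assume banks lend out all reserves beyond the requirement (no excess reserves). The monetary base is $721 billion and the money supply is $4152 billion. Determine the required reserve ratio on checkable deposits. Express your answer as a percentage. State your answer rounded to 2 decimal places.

Using m = M/MB = 4152/721 ≈ 5.758669. Since m = (1 + c)/(c + rr + e), the denominator satisfies c + rr + e = (1 + c)/m = (1 + 0.146) / 5.758669 ≈ 0.199004.
With c = 0.146 and e = 0, the required reserve ratio on checkable deposits is 0.199004 − 0.146 − 0 = 0.053004.

5.30%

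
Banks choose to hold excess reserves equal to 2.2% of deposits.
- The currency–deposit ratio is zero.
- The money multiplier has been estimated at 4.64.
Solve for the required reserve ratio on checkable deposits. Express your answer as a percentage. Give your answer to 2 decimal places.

Using m = 4.64. Since m = (1 + c)/(c + rr + e), the denominator satisfies c + rr + e = (1 + c)/m = (1 + 0) / 4.64 ≈ 0.215517.
With c = 0 and e = 0.022, the required reserve ratio on checkable deposits is 0.215517 − 0 − 0.022 = 0.193517.

19.35%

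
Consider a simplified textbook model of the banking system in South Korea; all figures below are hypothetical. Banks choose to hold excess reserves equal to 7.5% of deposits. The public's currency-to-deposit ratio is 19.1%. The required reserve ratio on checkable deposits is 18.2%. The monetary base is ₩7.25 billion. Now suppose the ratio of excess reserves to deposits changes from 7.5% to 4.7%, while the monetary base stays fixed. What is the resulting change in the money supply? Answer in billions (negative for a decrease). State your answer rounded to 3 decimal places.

Initially m₁ = (1 + 0.191) / (0.182 + 0.075 + 0.191) ≈ 2.65848, so M₁ = 2.65848 × 7.25 ≈ 19.274 billion.
After the change m₂ = (1 + 0.191) / (0.182 + 0.047 + 0.191) ≈ 2.83571, so M₂ = 2.83571 × 7.25 ≈ 20.5589 billion.
ΔM = M₂ − M₁ = 20.5589 − 19.274 = 1.2849 billion.

₩1.285 billion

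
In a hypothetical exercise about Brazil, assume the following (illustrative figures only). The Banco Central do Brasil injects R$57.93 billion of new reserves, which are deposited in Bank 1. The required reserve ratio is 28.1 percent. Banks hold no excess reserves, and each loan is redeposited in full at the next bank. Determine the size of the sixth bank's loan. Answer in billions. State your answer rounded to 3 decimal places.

Each bank lends a fraction (1 − rr) = 0.7190 of the deposit it receives, so Bank 6 receives 57.93·0.7190^5 and lends 57.93·0.7190^6 ≈ 8.0034 billion.

R$8.003 billion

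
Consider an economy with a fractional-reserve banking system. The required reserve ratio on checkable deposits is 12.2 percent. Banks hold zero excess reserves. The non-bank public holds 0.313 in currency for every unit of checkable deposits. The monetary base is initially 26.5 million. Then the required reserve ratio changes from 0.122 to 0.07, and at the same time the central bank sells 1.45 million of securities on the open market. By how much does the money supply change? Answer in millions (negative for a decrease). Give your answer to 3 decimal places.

5.889 million

Before: m₁ = (1 + 0.313) / (0.122 + 0.313) ≈ 3.018391, MB₁ = 26.5, so M₁ = 3.018391 × 26.5 ≈ 79.9874 million.
After: m₂ = (1 + 0.313) / (0.07 + 0.313) ≈ 3.428198, MB₂ = 26.5 − 1.45 = 25.05, so M₂ = 3.428198 × 25.05 ≈ 85.8764 million.
ΔM = M₂ − M₁ = 85.8764 − 79.9874 = 5.889 million.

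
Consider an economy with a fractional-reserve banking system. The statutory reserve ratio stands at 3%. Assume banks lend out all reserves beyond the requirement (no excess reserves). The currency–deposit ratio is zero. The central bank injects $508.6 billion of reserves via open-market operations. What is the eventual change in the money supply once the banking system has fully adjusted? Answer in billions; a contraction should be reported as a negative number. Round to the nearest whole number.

The simple money multiplier is m = 1/rr = 1/0.03 ≈ 33.3333.
An open-market purchase increases the monetary base by 508.6 billion, so ΔM = m × ΔMB = 33.3333 × 508.6 ≈ 16953.3164 billion.

$16953 billion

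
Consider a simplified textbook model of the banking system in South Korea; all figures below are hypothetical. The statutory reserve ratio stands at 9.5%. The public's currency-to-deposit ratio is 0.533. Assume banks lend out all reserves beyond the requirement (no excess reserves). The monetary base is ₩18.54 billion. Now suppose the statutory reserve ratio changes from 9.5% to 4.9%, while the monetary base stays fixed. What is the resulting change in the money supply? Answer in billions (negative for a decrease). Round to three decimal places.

Initially m₁ = (1 + 0.533) / (0.095 + 0.533) ≈ 2.441083, so M₁ = 2.441083 × 18.54 ≈ 45.2577 billion.
After the change m₂ = (1 + 0.533) / (0.049 + 0.533) ≈ 2.634021, so M₂ = 2.634021 × 18.54 ≈ 48.8347 billion.
ΔM = M₂ − M₁ = 48.8347 − 45.2577 = 3.577 billion.

₩3.577 billion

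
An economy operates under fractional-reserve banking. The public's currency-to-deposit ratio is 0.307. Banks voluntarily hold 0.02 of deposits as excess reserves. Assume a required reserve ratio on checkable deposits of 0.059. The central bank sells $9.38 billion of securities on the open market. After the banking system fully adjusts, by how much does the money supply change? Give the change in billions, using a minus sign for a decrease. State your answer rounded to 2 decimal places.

-31.76 billion

The money multiplier is m = (1 + c) / (rr + e + c) = (1 + 0.307) / (0.059 + 0.02 + 0.307) ≈ 3.3860.
The sale removes 9.38 billion of base, so ΔM = m × ΔMB = 3.3860 × (−9.38) ≈ -31.7607 billion.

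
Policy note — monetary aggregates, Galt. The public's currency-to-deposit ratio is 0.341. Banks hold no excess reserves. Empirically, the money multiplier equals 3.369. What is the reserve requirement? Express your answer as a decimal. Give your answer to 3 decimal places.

0.057

Using m = 3.369. Since m = (1 + c)/(c + rr + e), the denominator satisfies c + rr + e = (1 + c)/m = (1 + 0.341) / 3.369 ≈ 0.398041.
With c = 0.341 and e = 0, the reserve requirement is 0.398041 − 0.341 − 0 = 0.057041.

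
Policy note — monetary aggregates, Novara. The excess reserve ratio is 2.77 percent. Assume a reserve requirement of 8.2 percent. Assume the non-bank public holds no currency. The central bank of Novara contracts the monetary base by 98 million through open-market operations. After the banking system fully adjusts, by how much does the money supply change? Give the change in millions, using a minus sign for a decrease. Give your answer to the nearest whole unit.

The money multiplier is m = 1 / (rr + e) = 1 / (0.082 + 0.0277) ≈ 9.1158.
The sale removes 98 million of base, so ΔM = m × ΔMB = 9.1158 × (−98) = -893.3484 million.

-893 million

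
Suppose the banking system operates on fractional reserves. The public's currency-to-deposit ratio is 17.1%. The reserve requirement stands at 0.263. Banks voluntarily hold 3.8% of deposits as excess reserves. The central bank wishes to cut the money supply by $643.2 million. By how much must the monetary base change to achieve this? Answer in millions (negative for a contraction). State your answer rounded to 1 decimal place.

The money multiplier is m = (1 + c) / (rr + e + c) = (1 + 0.171) / (0.263 + 0.038 + 0.171) ≈ 2.48093.
ΔMB = ΔM / m = (−643.2) / 2.48093 ≈ -259.2576 million.

-259.3 million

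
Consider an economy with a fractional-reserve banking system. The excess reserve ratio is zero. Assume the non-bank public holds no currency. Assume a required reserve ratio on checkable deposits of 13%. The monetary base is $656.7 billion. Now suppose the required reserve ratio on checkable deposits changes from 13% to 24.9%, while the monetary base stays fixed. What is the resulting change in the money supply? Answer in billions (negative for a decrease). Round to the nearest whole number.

-2414 billion

Initially m₁ = 1 / (0.13) ≈ 7.6923, so M₁ = 7.6923 × 656.7 ≈ 5051.5334 billion.
After the change m₂ = 1 / (0.249) ≈ 4.0161, so M₂ = 4.0161 × 656.7 ≈ 2637.3729 billion.
ΔM = M₂ − M₁ = 2637.3729 − 5051.5334 = -2414.1605 billion.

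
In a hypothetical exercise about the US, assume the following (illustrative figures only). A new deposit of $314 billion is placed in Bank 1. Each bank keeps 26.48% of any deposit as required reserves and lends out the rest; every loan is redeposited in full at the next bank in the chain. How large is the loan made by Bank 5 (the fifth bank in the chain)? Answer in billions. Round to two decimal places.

Each bank lends a fraction (1 − rr) = 0.7352 of the deposit it receives, so Bank 5 receives 314·0.7352^4 and lends 314·0.7352^5 ≈ 67.4461 billion.

$67.45 billion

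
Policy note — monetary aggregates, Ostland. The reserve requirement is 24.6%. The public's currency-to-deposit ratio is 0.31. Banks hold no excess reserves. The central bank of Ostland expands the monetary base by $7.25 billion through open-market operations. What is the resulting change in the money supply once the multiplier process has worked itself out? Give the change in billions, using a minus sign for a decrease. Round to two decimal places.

The money multiplier is m = (1 + c) / (rr + c) = (1 + 0.31) / (0.246 + 0.31) ≈ 2.3561.
The purchase adds 7.25 billion of base, so ΔM = m × ΔMB = 2.3561 × (+7.25) ≈ 17.0817 billion.

$17.08 billion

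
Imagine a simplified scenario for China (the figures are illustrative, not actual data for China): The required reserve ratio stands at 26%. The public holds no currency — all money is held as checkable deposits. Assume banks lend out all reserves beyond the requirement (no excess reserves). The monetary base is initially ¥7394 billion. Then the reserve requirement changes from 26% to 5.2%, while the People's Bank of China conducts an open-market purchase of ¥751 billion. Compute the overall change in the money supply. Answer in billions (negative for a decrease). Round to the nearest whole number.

Before: m₁ = 1 / (0.26) ≈ 3.84615, MB₁ = 7394, so M₁ = 3.84615 × 7394 = 28438.4331 billion.
After: m₂ = 1 / (0.052) ≈ 19.23077, MB₂ = 7394 + 751 = 8145, so M₂ = 19.23077 × 8145 ≈ 156634.6216 billion.
ΔM = M₂ − M₁ = 156634.6216 − 28438.4331 = 128196.1885 billion.

¥128196 billion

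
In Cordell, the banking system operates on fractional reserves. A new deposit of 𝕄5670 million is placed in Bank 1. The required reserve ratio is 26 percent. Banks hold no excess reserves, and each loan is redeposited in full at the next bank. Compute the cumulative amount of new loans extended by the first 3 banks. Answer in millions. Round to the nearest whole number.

𝕄9598 million

Bank i lends (1 − rr)^i of the original deposit: Bank 1 lends 5670·0.7400 = 4195.8000, Bank 2 lends 5670·0.7400² = 3104.8920, and so on.
Summing a geometric series: total = 5670·[0.7400·(1 − 0.7400^3) / (1 − 0.7400)] ≈ 9598.3121 million.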